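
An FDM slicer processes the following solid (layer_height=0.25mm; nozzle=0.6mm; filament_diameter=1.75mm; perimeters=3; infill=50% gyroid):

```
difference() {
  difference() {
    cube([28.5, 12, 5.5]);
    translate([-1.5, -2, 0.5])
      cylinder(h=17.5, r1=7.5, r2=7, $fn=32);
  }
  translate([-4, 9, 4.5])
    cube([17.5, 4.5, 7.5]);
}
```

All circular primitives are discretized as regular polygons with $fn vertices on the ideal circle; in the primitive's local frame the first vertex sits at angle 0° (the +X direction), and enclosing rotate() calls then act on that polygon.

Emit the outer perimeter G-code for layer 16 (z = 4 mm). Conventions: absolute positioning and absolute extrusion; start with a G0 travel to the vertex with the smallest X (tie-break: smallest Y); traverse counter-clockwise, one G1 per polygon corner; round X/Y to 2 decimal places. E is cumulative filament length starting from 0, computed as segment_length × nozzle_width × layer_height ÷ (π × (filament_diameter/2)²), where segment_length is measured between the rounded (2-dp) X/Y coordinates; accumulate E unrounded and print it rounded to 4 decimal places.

At z = 4 mm: the 28.5×12 cube contributes its full rectangle; the cone at (-1.5, -2) contributes a regular 32-gon of circumradius 7.400 (interpolated between r1=7.5 and r2=7 at t=0.200); Taking the first minus the rest: starting from the 28.5×12 cube, the cone at (-1.5, -2) partially overlaps it — only the 20.17 mm² overlap (of its 170.93 mm²) is removed, clipping the outline — 1 connected region; the cube at (-4, 9) does not reach this height (z outside [4.5, 12]); After the difference (first − rest): none of the subtracted shapes is present at this height, so the result so far is unchanged — 1 connected region. The outline is a single polygon with 10 vertices. Extrusion per mm of travel: 0.6 × 0.25 / (π × 0.875²) = 0.062363. Accumulating E over each segment gives final E = 4.8788.

G0 X0.00 Y5.24 Z4.00
G1 X1.33 Y4.84 E0.0866
G1 X2.61 Y4.15 E0.1773
G1 X3.73 Y3.23 E0.2677
G1 X4.65 Y2.11 E0.3581
G1 X5.34 Y0.83 E0.4488
G1 X5.59 Y0.00 E0.5028
G1 X28.50 Y0.00 E1.9315
G1 X28.50 Y12.00 E2.6799
G1 X0.00 Y12.00 E4.4572
G1 X0.00 Y5.24 E4.8788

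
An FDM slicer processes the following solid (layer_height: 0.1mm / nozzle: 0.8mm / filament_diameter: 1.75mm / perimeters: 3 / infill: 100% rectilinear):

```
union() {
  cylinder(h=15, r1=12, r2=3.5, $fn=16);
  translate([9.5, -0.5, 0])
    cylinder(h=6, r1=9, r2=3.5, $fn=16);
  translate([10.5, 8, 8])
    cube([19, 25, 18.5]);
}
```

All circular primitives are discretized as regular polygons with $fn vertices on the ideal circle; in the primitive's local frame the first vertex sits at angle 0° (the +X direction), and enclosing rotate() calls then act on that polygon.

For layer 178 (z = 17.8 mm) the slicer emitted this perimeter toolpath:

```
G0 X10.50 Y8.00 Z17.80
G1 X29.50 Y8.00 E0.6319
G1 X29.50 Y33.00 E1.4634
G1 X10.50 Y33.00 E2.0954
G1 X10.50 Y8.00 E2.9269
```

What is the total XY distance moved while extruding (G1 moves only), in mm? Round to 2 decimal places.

88.00 mm

Sum the Euclidean lengths of each G1 segment: total = 88.00 mm.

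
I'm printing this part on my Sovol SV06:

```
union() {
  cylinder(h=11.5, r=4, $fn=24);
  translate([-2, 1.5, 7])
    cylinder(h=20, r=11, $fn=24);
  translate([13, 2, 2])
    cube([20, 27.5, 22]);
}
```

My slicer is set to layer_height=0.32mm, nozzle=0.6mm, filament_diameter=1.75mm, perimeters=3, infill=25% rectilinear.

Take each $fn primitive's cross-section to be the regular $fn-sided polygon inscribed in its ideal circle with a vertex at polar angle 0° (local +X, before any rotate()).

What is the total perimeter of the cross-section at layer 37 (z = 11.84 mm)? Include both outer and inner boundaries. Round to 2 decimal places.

At z = 11.84 mm: the cylinder does not reach this height (z outside [0, 11.5]); the r=11 cylinder at (-2, 1.5) contributes a regular 24-gon of circumradius 11 (perimeter = 2·24·11.000·sin(180°/24) = 68.92 mm); the cube at (13, 2) (footprint 20×27.5) is included at this height (perimeter 95.00 mm); Combining (union): the 2 present regions are separate (no shared area or edge), so areas and boundary lengths simply add and each stays a separate island — boundary = 163.92 mm. Overall, the cross-section has 2 separate islands. Total boundary length (outer) = 163.92 mm.

163.92 mm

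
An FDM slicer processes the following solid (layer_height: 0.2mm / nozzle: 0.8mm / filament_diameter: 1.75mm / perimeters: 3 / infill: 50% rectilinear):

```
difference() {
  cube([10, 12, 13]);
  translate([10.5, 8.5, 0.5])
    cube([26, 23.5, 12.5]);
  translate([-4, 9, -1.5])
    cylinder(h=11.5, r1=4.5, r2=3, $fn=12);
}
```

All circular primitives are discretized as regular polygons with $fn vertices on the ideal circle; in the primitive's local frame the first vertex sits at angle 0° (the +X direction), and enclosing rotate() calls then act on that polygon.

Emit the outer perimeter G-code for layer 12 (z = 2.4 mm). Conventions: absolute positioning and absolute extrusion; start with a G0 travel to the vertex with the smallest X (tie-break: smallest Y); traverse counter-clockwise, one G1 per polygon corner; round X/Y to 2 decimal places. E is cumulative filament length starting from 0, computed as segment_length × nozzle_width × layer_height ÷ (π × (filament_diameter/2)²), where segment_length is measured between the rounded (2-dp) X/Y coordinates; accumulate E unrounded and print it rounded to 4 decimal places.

At z = 2.4 mm: the 10×12 cube contributes its full rectangle; the cube at (10.5, 8.5) is present — its section is the full 26×23.5 rectangle; the cone at (-4, 9): at t=0.339 of its height the radius interpolates to r₁+(r₂−r₁)t = 3.991, giving a regular 12-gon of that circumradius; After the difference (first − rest): starting from the 10×12 cube, the 26×23.5 cube at (10.5, 8.5) misses the remaining region (no effect); the cone at (-4, 9) misses the remaining region (no effect) — 1 connected region. The outline is a single polygon with 4 vertices. Extrusion per mm of travel: 0.8 × 0.2 / (π × 0.875²) = 0.066520. Accumulating E over each segment gives final E = 2.9269.

G0 X0.00 Y0.00 Z2.40
G1 X10.00 Y0.00 E0.6652
G1 X10.00 Y12.00 E1.4634
G1 X0.00 Y12.00 E2.1286
G1 X0.00 Y0.00 E2.9269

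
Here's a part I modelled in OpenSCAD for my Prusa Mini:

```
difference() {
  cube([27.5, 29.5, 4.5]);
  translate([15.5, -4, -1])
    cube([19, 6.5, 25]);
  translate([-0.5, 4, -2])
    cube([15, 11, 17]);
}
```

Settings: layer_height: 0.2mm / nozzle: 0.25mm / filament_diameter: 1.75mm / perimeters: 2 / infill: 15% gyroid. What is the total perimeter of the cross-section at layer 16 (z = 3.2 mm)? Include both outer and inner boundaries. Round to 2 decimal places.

143.00 mm

At z = 3.2 mm: the 27.5×29.5 cube contributes its full rectangle (perimeter 114.00 mm); the 19×6.5 cube at (15.5, -4) contributes its full rectangle (perimeter 51.00 mm); the 15×11 cube at (-0.5, 4) contributes its full rectangle (perimeter 52.00 mm); After the difference (first − rest): starting from the 27.5×29.5 cube, the 19×6.5 cube at (15.5, -4) partially overlaps it — only the 30.00 mm² overlap (of its 123.50 mm²) is removed, clipping the outline; the 15×11 cube at (-0.5, 4) partially overlaps it — only the 159.50 mm² overlap (of its 165.00 mm²) is removed, clipping the outline — boundary = 143.00 mm. Overall, the cross-section is a single solid region. Total boundary length (outer) = 143.00 mm.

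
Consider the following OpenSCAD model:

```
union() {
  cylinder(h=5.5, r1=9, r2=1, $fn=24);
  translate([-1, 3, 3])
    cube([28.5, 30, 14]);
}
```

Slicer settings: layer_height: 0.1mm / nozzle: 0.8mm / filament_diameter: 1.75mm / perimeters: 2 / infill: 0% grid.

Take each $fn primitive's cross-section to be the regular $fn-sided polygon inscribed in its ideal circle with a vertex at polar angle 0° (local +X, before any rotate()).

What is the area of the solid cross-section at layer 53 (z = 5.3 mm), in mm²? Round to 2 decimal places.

At z = 5.3 mm: the cone (r1=9→r2=1) has section circumradius 1.291 here — a regular 24-gon (area = (24/2)·1.291²·sin(360°/24) = 5.18 mm²); the cube at (-1, 3) is present — its section is the full 28.5×30 rectangle (area 855.00 mm²); Taking the union: the 2 present regions are separate (no shared area or edge), so areas and boundary lengths simply add and each stays a separate island — area = 860.18 mm². Overall, the cross-section has 2 separate islands. Net area = 860.18 mm².

860.18 mm²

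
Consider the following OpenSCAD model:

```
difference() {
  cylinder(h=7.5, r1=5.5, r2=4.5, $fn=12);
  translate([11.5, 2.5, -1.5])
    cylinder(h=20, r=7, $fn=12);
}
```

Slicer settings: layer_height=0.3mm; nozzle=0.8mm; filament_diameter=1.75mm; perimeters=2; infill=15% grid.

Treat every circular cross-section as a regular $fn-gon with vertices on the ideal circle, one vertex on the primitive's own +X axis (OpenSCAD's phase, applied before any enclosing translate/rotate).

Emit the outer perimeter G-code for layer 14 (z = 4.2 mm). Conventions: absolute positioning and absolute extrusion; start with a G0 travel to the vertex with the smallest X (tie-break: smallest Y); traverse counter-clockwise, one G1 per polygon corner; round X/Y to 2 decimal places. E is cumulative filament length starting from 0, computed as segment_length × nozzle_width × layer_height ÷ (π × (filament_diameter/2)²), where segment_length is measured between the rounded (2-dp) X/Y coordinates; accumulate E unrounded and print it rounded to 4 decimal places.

G0 X-4.94 Y0.00 Z4.20
G1 X-4.28 Y-2.47 E0.2551
G1 X-2.47 Y-4.28 E0.5105
G1 X0.00 Y-4.94 E0.7656
G1 X2.47 Y-4.28 E1.0207
G1 X4.28 Y-2.47 E1.2761
G1 X4.94 Y0.00 E1.5312
G1 X4.28 Y2.47 E1.7863
G1 X2.47 Y4.28 E2.0418
G1 X0.00 Y4.94 E2.2969
G1 X-2.47 Y4.28 E2.5520
G1 X-4.28 Y2.47 E2.8074
G1 X-4.94 Y0.00 E3.0625

At z = 4.2 mm: the cone (r1=5.5→r2=4.5) has section circumradius 4.940 here — a regular 12-gon; the r=7 cylinder at (11.5, 2.5) gives a regular 12-gon of circumradius 7 (constant along its height); Subtracting the remaining from the first: starting from the cone, the r=7 cylinder at (11.5, 2.5) misses the remaining region (no effect) — 1 connected region. The outline is a single polygon with 12 vertices. Extrusion per mm of travel: 0.8 × 0.3 / (π × 0.875²) = 0.099780. Accumulating E over each segment gives final E = 3.0625.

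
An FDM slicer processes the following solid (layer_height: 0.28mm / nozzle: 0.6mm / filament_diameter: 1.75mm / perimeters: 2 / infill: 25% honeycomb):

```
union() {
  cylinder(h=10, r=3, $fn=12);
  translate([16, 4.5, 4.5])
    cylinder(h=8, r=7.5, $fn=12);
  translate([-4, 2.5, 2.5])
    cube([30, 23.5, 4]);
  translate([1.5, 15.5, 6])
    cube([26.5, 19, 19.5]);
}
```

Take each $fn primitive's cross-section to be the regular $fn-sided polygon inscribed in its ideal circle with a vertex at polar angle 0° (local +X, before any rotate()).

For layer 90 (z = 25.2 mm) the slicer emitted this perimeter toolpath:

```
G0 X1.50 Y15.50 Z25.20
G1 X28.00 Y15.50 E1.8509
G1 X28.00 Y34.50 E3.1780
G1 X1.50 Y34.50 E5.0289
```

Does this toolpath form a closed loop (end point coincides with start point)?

no

Start point (G0): (1.50, 15.50). End point (last G1): the path does not return to the start — open.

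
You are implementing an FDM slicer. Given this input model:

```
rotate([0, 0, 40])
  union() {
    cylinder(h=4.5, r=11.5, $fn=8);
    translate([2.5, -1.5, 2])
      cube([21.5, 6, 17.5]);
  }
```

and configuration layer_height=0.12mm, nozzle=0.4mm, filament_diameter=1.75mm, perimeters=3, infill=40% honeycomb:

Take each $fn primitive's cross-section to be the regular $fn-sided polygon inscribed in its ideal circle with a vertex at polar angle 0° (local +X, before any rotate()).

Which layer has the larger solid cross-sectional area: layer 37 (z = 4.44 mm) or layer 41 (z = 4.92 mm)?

layer 37 (z = 4.44 mm)

Layer 37 (z = 4.44): the cylinder: section is a regular 8-gon, circumradius r=11.5 (area = (8/2)·11.500²·sin(360°/8) = 374.06 mm²); the cube at (2.5, -1.5) (footprint 21.5×6) is included at this height (area 129.00 mm²); Merging all regions: the regions partially overlap — summed areas 503.06 mm² minus the doubly-counted overlap 49.34 mm² gives 453.72 mm² — area = 453.72 mm²; (whole slice rotated 40° about Z — lengths, areas and connectivity unchanged). So its area = 453.72 mm². Layer 41 (z = 4.92): the cylinder does not reach this height (z outside [0, 4.5]); the 21.5×6 cube at (2.5, -1.5) contributes its full rectangle (area 129.00 mm²); Merging all regions: only the 21.5×6 cube at (2.5, -1.5) is present, so the union is just that shape — area = 129.00 mm²; (rotated 40° about Z; rotation is an isometry so areas/perimeters/island counts are preserved). So its area = 129.00 mm². Layer 37 is larger (453.72 vs 129.00 mm²).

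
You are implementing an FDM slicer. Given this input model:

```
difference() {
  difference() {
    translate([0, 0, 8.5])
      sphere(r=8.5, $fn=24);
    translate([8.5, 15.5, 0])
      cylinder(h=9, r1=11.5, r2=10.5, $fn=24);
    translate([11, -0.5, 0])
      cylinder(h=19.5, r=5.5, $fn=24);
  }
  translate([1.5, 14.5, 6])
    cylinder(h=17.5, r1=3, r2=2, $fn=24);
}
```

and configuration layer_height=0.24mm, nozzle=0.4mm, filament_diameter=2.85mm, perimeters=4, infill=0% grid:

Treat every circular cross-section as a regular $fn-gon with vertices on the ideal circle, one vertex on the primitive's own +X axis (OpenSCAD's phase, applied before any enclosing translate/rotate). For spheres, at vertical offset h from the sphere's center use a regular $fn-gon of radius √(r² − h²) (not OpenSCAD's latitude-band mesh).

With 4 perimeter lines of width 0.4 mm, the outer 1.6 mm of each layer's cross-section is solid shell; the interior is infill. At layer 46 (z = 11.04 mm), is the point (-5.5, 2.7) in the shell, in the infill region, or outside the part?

infill

At z = 11.04 mm: the sphere: section is a regular 24-gon, circumradius = √(r²−h²) = √(8.5²−2.54²) = 8.112; the cone at (8.5, 15.5) is absent (z outside [0, 9]); the cylinder at (11, -0.5): section is a regular 24-gon, circumradius r=5.5; After the difference (first − rest): starting from the r=8.5 sphere, the r=5.5 cylinder at (11, -0.5) partially overlaps it — only the 13.18 mm² overlap (of its 93.95 mm²) is removed, clipping the outline — 1 connected region; the cone at (1.5, 14.5): at t=0.288 of its height the radius interpolates to r₁+(r₂−r₁)t = 2.712, giving a regular 24-gon of that circumradius; Subtracting the remaining from the first: starting from that combined region, the cone at (1.5, 14.5) misses the remaining region (no effect) — 1 connected region. Overall, the cross-section is a single solid region. The nearest boundary edge runs (-7.84, 2.10)→(-7.02, 4.06); distance from the point to it = 1.93 mm. The point is inside the cross-section and 1.93 mm from the nearest boundary — more than the 1.6 mm shell width (4 × 0.4), so it's in the infill interior.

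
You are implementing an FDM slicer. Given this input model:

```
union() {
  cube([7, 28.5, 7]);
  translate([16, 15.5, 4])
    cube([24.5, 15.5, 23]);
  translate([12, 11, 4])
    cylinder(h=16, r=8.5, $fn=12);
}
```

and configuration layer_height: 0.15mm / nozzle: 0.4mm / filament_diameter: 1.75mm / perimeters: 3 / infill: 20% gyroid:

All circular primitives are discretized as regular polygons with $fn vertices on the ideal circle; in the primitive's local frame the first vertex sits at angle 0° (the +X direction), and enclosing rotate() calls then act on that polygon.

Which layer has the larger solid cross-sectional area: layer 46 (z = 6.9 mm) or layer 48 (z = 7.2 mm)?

Layer 46 (z = 6.9): the 7×28.5 cube contributes its full rectangle (area 199.50 mm²); the 24.5×15.5 cube at (16, 15.5) contributes its full rectangle (area 379.75 mm²); the r=8.5 cylinder at (12, 11) gives a regular 12-gon of circumradius 8.5 (constant along its height) (area = (12/2)·8.500²·sin(360°/12) = 216.75 mm²); Merging all regions: the regions partially overlap — summed areas 796.00 mm² minus the doubly-counted overlap 35.30 mm² gives 760.70 mm² — area = 760.70 mm². So its area = 760.70 mm². Layer 48 (z = 7.2): the cube is not intersected at this z (z outside [0, 7]); the cube at (16, 15.5) (footprint 24.5×15.5) is included at this height (area 379.75 mm²); the r=8.5 cylinder at (12, 11) gives a regular 12-gon of circumradius 8.5 (constant along its height) (area = (12/2)·8.500²·sin(360°/12) = 216.75 mm²); Taking the union: the regions partially overlap — summed areas 596.50 mm² minus the doubly-counted overlap 4.82 mm² gives 591.68 mm² — area = 591.68 mm². So its area = 591.68 mm². Layer 46 is larger (760.70 vs 591.68 mm²).

layer 46 (z = 6.9 mm)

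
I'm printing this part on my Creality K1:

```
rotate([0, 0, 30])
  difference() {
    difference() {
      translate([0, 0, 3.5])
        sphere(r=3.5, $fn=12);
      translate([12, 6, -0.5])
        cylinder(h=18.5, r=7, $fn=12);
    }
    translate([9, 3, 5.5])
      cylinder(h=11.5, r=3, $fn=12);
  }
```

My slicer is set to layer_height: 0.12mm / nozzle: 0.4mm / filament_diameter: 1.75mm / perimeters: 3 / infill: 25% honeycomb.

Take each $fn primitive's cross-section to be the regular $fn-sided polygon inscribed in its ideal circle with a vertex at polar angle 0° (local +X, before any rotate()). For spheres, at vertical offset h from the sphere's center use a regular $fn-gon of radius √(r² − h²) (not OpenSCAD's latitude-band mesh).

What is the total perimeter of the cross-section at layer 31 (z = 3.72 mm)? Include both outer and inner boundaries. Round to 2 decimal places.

21.70 mm

At z = 3.72 mm: the r=3.5 sphere slices to a regular 12-gon of circumradius 3.493 (√(r²−h²) with h=0.22 from center) (perimeter = 2·12·3.493·sin(180°/12) = 21.70 mm); the cylinder at (12, 6): section is a regular 12-gon, circumradius r=7 (perimeter = 2·12·7.000·sin(180°/12) = 43.48 mm); After the difference (first − rest): starting from the r=3.5 sphere, the r=7 cylinder at (12, 6) misses the remaining region (no effect) — boundary = 21.70 mm; the cylinder at (9, 3) is not intersected at this z (z outside [5.5, 17]); Taking the first minus the rest: none of the subtracted shapes is present at this height, so that combined region is unchanged — boundary = 21.70 mm; (rotated 30° about Z; rotation is an isometry so areas/perimeters/island counts are preserved). Overall, the cross-section is a single solid region. Total boundary length (outer) = 21.70 mm.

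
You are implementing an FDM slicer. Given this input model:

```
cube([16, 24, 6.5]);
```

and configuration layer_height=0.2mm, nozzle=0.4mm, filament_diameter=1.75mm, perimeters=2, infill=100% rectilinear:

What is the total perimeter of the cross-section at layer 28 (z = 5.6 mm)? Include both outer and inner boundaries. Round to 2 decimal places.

At z = 5.6 mm: the cube is present — its section is the full 16×24 rectangle (perimeter 80.00 mm). Overall, the cross-section is a single solid region. Total boundary length (outer) = 80.00 mm.

80.00 mm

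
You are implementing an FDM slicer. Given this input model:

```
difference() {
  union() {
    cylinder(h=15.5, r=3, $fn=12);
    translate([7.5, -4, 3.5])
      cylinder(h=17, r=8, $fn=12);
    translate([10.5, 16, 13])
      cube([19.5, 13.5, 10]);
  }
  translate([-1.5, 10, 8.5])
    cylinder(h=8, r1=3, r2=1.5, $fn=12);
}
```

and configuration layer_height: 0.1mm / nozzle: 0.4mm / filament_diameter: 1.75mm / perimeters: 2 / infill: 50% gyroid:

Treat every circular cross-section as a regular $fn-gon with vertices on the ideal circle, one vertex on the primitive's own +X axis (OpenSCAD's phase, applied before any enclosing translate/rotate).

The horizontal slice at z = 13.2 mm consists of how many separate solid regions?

2

At z = 13.2 mm: the cylinder: section is a regular 12-gon, circumradius r=3; the r=8 cylinder at (7.5, -4) gives a regular 12-gon of circumradius 8 (constant along its height); the 19.5×13.5 cube at (10.5, 16) contributes its full rectangle; Taking the union: the regions partially overlap (shared area 8.52 mm²), so overlapping operands fuse into one piece — 2 connected regions; the cone at (-1.5, 10) (r1=3→r2=1.5) has section circumradius 2.119 here — a regular 12-gon; Subtracting the remaining from the first: starting from the result so far, the cone at (-1.5, 10) misses the remaining region (no effect) — 2 connected regions. The result has 2 disconnected regions.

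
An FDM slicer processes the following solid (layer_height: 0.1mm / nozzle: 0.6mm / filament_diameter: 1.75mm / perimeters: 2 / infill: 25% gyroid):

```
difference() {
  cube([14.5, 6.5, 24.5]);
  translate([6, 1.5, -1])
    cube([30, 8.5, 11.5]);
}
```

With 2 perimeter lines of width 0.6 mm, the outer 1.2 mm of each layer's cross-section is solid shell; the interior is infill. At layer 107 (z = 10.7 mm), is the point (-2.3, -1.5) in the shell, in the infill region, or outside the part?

At z = 10.7 mm: the cube (footprint 14.5×6.5) is included at this height; the cube at (6, 1.5) is absent (z outside [-1, 10.5]); Taking the first minus the rest: none of the subtracted shapes is present at this height, so the 14.5×6.5 cube is unchanged — 1 connected region. Overall, the cross-section is a single solid region. The nearest boundary edge runs (0.00, 0.00)→(14.50, 0.00); distance from the point to it = 2.75 mm. The point is not inside any of the regions above, so it lies outside the cross-section (2.75 mm from the nearest boundary).

outside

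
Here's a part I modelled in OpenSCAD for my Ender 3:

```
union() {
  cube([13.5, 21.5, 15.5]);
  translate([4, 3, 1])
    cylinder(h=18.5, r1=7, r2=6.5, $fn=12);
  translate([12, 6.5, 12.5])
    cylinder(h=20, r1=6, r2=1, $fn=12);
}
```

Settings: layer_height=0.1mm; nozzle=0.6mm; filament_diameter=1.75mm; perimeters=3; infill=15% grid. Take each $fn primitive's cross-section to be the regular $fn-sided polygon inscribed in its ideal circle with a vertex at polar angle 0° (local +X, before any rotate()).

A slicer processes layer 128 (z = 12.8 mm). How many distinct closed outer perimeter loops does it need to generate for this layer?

1

At z = 12.8 mm: the cube (footprint 13.5×21.5) is included at this height; the cone at (4, 3) (r1=7→r2=6.5) has section circumradius 6.681 here — a regular 12-gon; the cone at (12, 6.5): at t=0.015 of its height the radius interpolates to r₁+(r₂−r₁)t = 5.925, giving a regular 12-gon of that circumradius; Merging all regions: the regions partially overlap (shared area 158.57 mm²), so overlapping operands fuse into one piece — 1 connected region. The result has 1 disconnected region.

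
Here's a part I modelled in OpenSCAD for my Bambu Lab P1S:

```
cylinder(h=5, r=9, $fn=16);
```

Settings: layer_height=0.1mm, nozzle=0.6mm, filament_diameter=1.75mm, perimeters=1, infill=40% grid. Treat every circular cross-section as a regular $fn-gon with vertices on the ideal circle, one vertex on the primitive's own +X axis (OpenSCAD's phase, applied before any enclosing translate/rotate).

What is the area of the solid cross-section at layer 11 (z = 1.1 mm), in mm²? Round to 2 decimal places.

247.98 mm²

At z = 1.1 mm: the r=9 cylinder contributes a regular 16-gon of circumradius 9 (area = (16/2)·9.000²·sin(360°/16) = 247.98 mm²). Overall, the cross-section is a single solid region. Net area = 247.98 mm².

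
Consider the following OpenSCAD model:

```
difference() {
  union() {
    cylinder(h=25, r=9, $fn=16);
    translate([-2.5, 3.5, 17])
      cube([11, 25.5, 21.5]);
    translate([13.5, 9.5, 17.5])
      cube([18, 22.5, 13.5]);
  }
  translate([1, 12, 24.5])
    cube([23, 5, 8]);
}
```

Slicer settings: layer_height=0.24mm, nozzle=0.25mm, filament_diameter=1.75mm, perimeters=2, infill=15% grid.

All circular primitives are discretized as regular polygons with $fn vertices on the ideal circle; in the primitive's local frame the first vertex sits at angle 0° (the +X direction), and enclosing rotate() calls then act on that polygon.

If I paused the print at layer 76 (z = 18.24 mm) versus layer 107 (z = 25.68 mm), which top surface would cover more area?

Layer 76 (z = 18.24): the r=9 cylinder gives a regular 16-gon of circumradius 9 (constant along its height) (area = (16/2)·9.000²·sin(360°/16) = 247.98 mm²); the cube at (-2.5, 3.5) (footprint 11×25.5) is included at this height (area 280.50 mm²); the cube at (13.5, 9.5) is present — its section is the full 18×22.5 rectangle (area 405.00 mm²); Taking the union: the regions partially overlap — summed areas 933.48 mm² minus the doubly-counted overlap 44.84 mm² gives 888.64 mm² — area = 888.64 mm²; the cube at (1, 12) is not intersected at this z (z outside [24.5, 32.5]); Taking the first minus the rest: none of the subtracted shapes is present at this height, so the result so far is unchanged — area = 888.64 mm². So its area = 888.64 mm². Layer 107 (z = 25.68): the cylinder is not intersected at this z (z outside [0, 25]); the 11×25.5 cube at (-2.5, 3.5) contributes its full rectangle (area 280.50 mm²); the cube at (13.5, 9.5) (footprint 18×22.5) is included at this height (area 405.00 mm²); Taking the union: the 2 present regions are separate (no shared area or edge), so areas and boundary lengths simply add and each stays a separate island — area = 685.50 mm²; the 23×5 cube at (1, 12) contributes its full rectangle (area 115.00 mm²); Subtracting the remaining from the first: starting from the result so far (685.50 mm²), the 23×5 cube at (1, 12) partially overlaps it — only the 90.00 mm² overlap (of its 115.00 mm²) is removed, clipping the outline — area = 595.50 mm². So its area = 595.50 mm². Layer 76 is larger (888.64 vs 595.50 mm²).

layer 76 (z = 18.24 mm)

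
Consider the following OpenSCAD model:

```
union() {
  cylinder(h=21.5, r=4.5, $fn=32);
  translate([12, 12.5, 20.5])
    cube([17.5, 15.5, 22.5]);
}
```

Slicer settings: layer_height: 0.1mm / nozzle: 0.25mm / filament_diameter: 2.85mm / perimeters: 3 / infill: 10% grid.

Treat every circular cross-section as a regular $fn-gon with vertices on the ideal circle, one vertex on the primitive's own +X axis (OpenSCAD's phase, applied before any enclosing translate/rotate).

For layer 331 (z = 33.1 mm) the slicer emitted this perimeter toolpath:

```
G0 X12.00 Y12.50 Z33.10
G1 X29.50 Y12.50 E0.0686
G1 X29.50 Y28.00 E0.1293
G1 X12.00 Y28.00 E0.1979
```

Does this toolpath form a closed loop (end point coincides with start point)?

no

Start point (G0): (12.00, 12.50). End point (last G1): the path does not return to the start — open.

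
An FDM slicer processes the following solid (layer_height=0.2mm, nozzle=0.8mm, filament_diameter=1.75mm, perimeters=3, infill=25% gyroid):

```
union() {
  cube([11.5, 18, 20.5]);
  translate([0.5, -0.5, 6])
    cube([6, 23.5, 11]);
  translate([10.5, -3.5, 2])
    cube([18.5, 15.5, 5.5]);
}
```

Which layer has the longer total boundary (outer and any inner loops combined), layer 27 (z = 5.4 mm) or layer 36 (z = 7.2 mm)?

Layer 27 (z = 5.4): the cube (footprint 11.5×18) is included at this height (perimeter 59.00 mm); the cube at (0.5, -0.5) does not reach this height (z outside [6, 17]); the cube at (10.5, -3.5) (footprint 18.5×15.5) is included at this height (perimeter 68.00 mm); Taking the union: the regions partially overlap (shared area 12.00 mm²), so the edge portions inside another operand are dropped and the merged outline is re-measured after clipping — boundary = 101.00 mm. So its perimeter = 101.00 mm. Layer 36 (z = 7.2): the 11.5×18 cube contributes its full rectangle (perimeter 59.00 mm); the cube at (0.5, -0.5) (footprint 6×23.5) is included at this height (perimeter 59.00 mm); the cube at (10.5, -3.5) (footprint 18.5×15.5) is included at this height (perimeter 68.00 mm); Merging all regions: the regions partially overlap (shared area 120.00 mm²), so the edge portions inside another operand are dropped and the merged outline is re-measured after clipping — boundary = 112.00 mm. So its perimeter = 112.00 mm. Layer 36 is larger (112.00 vs 101.00 mm).

layer 36 (z = 7.2 mm)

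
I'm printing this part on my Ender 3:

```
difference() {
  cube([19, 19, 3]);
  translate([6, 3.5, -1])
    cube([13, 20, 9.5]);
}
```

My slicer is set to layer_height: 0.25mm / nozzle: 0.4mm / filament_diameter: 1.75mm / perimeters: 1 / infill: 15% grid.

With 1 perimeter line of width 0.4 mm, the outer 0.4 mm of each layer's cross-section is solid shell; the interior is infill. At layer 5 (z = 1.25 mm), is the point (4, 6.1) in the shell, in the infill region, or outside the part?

At z = 1.25 mm: the 19×19 cube contributes its full rectangle; the cube at (6, 3.5) is present — its section is the full 13×20 rectangle; Taking the first minus the rest: starting from the 19×19 cube, the 13×20 cube at (6, 3.5) partially overlaps it — only the 201.50 mm² overlap (of its 260.00 mm²) is removed, clipping the outline — 1 connected region. Overall, the cross-section is a single solid region. The nearest boundary edge runs (6.00, 19.00)→(6.00, 3.50); distance from the point to it = 2.00 mm. The point is inside the cross-section and 2.00 mm from the nearest boundary — more than the 0.4 mm shell width (1 × 0.4), so it's in the infill interior.

infill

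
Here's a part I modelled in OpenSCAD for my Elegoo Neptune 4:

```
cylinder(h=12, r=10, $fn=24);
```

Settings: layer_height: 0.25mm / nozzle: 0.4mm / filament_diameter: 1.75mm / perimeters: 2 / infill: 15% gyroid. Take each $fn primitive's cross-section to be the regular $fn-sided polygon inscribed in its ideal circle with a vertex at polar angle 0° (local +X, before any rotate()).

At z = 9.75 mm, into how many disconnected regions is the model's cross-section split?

1

At z = 9.75 mm: the cylinder: section is a regular 24-gon, circumradius r=10. The result has 1 disconnected region.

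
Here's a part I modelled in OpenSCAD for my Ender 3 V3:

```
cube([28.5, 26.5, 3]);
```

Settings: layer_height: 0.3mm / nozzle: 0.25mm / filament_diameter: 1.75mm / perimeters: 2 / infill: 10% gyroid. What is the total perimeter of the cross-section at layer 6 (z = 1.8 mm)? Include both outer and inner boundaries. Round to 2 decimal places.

110.00 mm

At z = 1.8 mm: the 28.5×26.5 cube contributes its full rectangle (perimeter 110.00 mm). Overall, the cross-section is a single solid region. Total boundary length (outer) = 110.00 mm.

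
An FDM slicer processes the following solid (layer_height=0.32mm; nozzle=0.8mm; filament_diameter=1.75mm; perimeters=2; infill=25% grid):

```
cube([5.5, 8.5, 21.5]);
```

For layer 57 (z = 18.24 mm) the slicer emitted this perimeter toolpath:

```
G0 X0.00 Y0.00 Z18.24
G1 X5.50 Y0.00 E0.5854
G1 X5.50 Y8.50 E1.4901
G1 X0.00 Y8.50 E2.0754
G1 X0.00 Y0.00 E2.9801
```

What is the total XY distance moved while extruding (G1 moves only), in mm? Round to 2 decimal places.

Sum the Euclidean lengths of each G1 segment: total = 28.00 mm.

28.00 mm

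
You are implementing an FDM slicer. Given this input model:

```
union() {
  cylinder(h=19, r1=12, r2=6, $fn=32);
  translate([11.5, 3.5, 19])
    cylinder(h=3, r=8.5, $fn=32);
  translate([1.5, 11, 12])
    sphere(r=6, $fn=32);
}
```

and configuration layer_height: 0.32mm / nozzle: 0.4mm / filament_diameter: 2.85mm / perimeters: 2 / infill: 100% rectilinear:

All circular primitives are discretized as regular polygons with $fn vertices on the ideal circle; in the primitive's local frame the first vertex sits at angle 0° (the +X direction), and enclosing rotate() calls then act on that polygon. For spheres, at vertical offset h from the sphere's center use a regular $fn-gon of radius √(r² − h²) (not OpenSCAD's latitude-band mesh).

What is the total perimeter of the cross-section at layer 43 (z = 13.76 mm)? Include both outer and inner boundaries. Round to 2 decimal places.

68.44 mm

At z = 13.76 mm: the cone: at t=0.724 of its height the radius interpolates to r₁+(r₂−r₁)t = 7.655, giving a regular 32-gon of that circumradius (perimeter = 2·32·7.655·sin(180°/32) = 48.02 mm); the cylinder at (11.5, 3.5) does not reach this height (z outside [19, 22]); the r=6 sphere at (1.5, 11) slices to a regular 32-gon of circumradius 5.736 (√(r²−h²) with h=1.76 from center) (perimeter = 2·32·5.736·sin(180°/32) = 35.98 mm); Taking the union: the regions partially overlap (shared area 11.15 mm²), so the edge portions inside another operand are dropped and the merged outline is re-measured after clipping — boundary = 68.44 mm. Overall, the cross-section is a single solid region. Total boundary length (outer) = 68.44 mm.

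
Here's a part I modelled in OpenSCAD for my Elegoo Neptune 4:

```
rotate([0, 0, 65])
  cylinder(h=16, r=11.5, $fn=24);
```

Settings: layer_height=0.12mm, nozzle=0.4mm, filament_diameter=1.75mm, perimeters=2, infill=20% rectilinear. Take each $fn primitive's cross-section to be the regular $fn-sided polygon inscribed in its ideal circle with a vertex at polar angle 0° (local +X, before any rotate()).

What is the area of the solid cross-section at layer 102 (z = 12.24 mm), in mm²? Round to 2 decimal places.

410.75 mm²

At z = 12.24 mm: the r=11.5 cylinder gives a regular 24-gon of circumradius 11.5 (constant along its height) (area = (24/2)·11.500²·sin(360°/24) = 410.75 mm²); (whole slice rotated 65° about Z — lengths, areas and connectivity unchanged). Overall, the cross-section is a single solid region. Net area = 410.75 mm².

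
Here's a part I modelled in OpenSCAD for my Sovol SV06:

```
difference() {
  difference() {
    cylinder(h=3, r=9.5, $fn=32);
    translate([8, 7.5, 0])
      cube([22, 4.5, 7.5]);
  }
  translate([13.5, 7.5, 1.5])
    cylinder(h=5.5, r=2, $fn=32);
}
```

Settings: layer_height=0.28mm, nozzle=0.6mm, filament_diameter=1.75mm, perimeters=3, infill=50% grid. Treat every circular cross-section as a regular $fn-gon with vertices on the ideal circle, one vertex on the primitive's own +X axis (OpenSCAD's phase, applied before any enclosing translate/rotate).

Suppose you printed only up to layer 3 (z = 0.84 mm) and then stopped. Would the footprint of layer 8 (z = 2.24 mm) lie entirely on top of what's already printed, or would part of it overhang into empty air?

entirely on top

Compare the two slices. At z = 0.84: the cylinder: section is a regular 32-gon, circumradius r=9.5 (area = (32/2)·9.500²·sin(360°/32) = 281.71 mm²); the 22×4.5 cube at (8, 7.5) contributes its full rectangle (area 99.00 mm²); After the difference (first − rest): starting from the r=9.5 cylinder (281.71 mm²), the 22×4.5 cube at (8, 7.5) misses the remaining region (no effect) — area = 281.71 mm²; the cylinder at (13.5, 7.5) does not reach this height (z outside [1.5, 7]); Taking the first minus the rest: none of the subtracted shapes is present at this height, so that combined region is unchanged — area = 281.71 mm². At z = 2.24: the r=9.5 cylinder gives a regular 32-gon of circumradius 9.5 (constant along its height) (area = (32/2)·9.500²·sin(360°/32) = 281.71 mm²); the cube at (8, 7.5) is present — its section is the full 22×4.5 rectangle (area 99.00 mm²); Taking the first minus the rest: starting from the r=9.5 cylinder (281.71 mm²), the 22×4.5 cube at (8, 7.5) misses the remaining region (no effect) — area = 281.71 mm²; the cylinder at (13.5, 7.5): section is a regular 32-gon, circumradius r=2 (area = (32/2)·2.000²·sin(360°/32) = 12.49 mm²); After the difference (first − rest): starting from the result so far (281.71 mm²), the r=2 cylinder at (13.5, 7.5) misses the remaining region (no effect) — area = 281.71 mm². Checking containment: the cross-section at z = 2.24 is a subset of the cross-section at z = 0.84.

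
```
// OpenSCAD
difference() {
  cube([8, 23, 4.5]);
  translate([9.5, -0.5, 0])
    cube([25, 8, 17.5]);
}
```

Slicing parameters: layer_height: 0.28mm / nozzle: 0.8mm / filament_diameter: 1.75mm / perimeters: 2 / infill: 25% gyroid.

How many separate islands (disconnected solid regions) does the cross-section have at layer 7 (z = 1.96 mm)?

At z = 1.96 mm: the cube (footprint 8×23) is included at this height; the 25×8 cube at (9.5, -0.5) contributes its full rectangle; Taking the first minus the rest: starting from the 8×23 cube, the 25×8 cube at (9.5, -0.5) misses the remaining region (no effect) — 1 connected region. Overall, the cross-section is a single solid region. Island count = 1.

1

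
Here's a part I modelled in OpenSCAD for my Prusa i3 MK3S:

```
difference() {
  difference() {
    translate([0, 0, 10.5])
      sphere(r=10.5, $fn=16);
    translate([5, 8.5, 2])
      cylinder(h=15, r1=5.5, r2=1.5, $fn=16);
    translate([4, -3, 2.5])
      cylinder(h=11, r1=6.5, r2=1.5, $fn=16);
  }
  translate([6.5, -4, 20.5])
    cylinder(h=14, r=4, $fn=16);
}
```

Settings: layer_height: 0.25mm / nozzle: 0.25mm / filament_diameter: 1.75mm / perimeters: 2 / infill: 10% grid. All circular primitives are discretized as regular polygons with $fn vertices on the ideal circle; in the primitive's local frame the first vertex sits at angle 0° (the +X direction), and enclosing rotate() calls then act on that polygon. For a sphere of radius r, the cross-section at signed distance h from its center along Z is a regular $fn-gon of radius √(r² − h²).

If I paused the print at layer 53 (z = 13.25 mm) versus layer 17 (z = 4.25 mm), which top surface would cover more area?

Layer 53 (z = 13.25): the r=10.5 sphere contributes a regular 16-gon of circumradius √(10.5²−2.75²) = 10.133 (area = (16/2)·10.133²·sin(360°/16) = 314.37 mm²); the cone at (5, 8.5): at t=0.750 of its height the radius interpolates to r₁+(r₂−r₁)t = 2.500, giving a regular 16-gon of that circumradius (area = (16/2)·2.500²·sin(360°/16) = 19.13 mm²); the cone at (4, -3) (r1=6.5→r2=1.5) has section circumradius 1.614 here — a regular 16-gon (area = (16/2)·1.614²·sin(360°/16) = 7.97 mm²); Subtracting the remaining from the first: starting from the r=10.5 sphere (314.37 mm²), the cone at (5, 8.5) partially overlaps it — only the 9.80 mm² overlap (of its 19.13 mm²) is removed, clipping the outline; the cone at (4, -3) lies wholly inside it (removes its full 7.97 mm² and its 10.07 mm outline becomes a hole wall) — area = 296.60 mm²; the cylinder at (6.5, -4) is absent (z outside [20.5, 34.5]); Taking the first minus the rest: none of the subtracted shapes is present at this height, so that combined region is unchanged — area = 296.60 mm². So its area = 296.60 mm². Layer 17 (z = 4.25): the r=10.5 sphere slices to a regular 16-gon of circumradius 8.437 (√(r²−h²) with h=6.25 from center) (area = (16/2)·8.437²·sin(360°/16) = 217.94 mm²); the cone at (5, 8.5): at t=0.150 of its height the radius interpolates to r₁+(r₂−r₁)t = 4.900, giving a regular 16-gon of that circumradius (area = (16/2)·4.900²·sin(360°/16) = 73.51 mm²); the cone at (4, -3) (r1=6.5→r2=1.5) has section circumradius 5.705 here — a regular 16-gon (area = (16/2)·5.705²·sin(360°/16) = 99.63 mm²); After the difference (first − rest): starting from the r=10.5 sphere (217.94 mm²), the cone at (5, 8.5) partially overlaps it — only the 18.72 mm² overlap (of its 73.51 mm²) is removed, clipping the outline; the cone at (4, -3) partially overlaps it — only the 79.50 mm² overlap (of its 99.63 mm²) is removed, clipping the outline — area = 119.72 mm²; the cylinder at (6.5, -4) is not intersected at this z (z outside [20.5, 34.5]); After the difference (first − rest): none of the subtracted shapes is present at this height, so the result so far is unchanged — area = 119.72 mm². So its area = 119.72 mm². Layer 53 is larger (296.60 vs 119.72 mm²).

layer 53 (z = 13.25 mm)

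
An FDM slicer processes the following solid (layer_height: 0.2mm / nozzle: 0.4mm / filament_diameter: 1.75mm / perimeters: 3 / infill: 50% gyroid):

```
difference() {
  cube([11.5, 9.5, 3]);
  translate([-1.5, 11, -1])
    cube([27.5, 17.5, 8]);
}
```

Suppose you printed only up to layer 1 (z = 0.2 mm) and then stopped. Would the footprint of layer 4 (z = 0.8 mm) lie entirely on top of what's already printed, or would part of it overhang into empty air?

entirely on top

Compare the two slices. At z = 0.2: the 11.5×9.5 cube contributes its full rectangle (area 109.25 mm²); the cube at (-1.5, 11) (footprint 27.5×17.5) is included at this height (area 481.25 mm²); Subtracting the remaining from the first: starting from the 11.5×9.5 cube (109.25 mm²), the 27.5×17.5 cube at (-1.5, 11) misses the remaining region (no effect) — area = 109.25 mm². At z = 0.8: the cube is present — its section is the full 11.5×9.5 rectangle (area 109.25 mm²); the cube at (-1.5, 11) (footprint 27.5×17.5) is included at this height (area 481.25 mm²); Taking the first minus the rest: starting from the 11.5×9.5 cube (109.25 mm²), the 27.5×17.5 cube at (-1.5, 11) misses the remaining region (no effect) — area = 109.25 mm². Checking containment: the cross-section at z = 0.8 is a subset of the cross-section at z = 0.2.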